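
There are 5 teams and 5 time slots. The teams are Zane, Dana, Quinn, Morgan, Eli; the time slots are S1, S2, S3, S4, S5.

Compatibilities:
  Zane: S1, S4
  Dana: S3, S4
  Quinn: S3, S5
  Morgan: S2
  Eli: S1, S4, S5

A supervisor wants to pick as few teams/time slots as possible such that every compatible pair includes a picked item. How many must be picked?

5

The 5 edges Zane–S1, Dana–S3, Quinn–S5, Morgan–S2, Eli–S4 form a matching, so any vertex cover needs at least 5 vertices (one per matched edge).
Conversely {Zane, Dana, Quinn, Morgan, Eli} meets every edge and has exactly 5 vertices, so 5 is optimal.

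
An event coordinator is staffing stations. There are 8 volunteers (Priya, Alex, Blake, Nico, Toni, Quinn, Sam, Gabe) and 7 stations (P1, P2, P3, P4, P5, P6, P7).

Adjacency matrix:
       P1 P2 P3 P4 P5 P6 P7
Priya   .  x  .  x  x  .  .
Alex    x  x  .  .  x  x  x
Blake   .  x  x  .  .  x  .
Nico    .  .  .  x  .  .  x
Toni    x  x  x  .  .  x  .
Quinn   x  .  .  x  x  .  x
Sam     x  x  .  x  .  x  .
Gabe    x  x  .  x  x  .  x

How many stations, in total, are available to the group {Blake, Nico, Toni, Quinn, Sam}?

The union of neighbours of {Blake, Nico, Toni, Quinn, Sam} is {P1, P2, P3, P4, P5, P6, P7}, which has 7 elements.
Since |N(S)| = 7 ≥ |S| = 5, Hall's condition holds for this subset.

7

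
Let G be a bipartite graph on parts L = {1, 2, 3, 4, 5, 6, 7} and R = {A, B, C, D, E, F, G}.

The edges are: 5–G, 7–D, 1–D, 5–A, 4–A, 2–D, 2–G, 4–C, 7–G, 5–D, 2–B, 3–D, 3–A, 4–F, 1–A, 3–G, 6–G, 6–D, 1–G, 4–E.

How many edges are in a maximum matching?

A valid assignment of size 5: 1→A, 2→B, 3→D, 4→E, 5→G.
The set {1, 3, 5, 6, 7} has only 3 neighbours ({A, D, G}), so by Hall's theorem at most 5 of the 7 left vertices can be matched.

5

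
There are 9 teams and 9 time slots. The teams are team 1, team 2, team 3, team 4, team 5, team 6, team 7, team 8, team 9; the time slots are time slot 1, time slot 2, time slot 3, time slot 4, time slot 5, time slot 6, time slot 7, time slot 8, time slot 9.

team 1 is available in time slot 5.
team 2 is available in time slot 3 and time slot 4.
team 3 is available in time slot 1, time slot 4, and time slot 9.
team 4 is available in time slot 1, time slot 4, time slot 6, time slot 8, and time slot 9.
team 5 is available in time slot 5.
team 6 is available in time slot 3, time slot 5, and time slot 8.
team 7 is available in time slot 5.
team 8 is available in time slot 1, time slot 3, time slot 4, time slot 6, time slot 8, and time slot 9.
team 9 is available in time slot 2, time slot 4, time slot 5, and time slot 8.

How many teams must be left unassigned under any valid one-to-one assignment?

2

For example, pair team 1–time slot 5, team 2–time slot 3, team 3–time slot 1, team 4–time slot 6, team 6–time slot 8, team 8–time slot 9, team 9–time slot 4.
The set {team 1, team 5, team 7} has only 1 neighbour ({time slot 5}), so by Hall's theorem at most 7 of the 9 teams can be matched.
That matches 7 of the 9, leaving 2 unmatched; no matching can do better.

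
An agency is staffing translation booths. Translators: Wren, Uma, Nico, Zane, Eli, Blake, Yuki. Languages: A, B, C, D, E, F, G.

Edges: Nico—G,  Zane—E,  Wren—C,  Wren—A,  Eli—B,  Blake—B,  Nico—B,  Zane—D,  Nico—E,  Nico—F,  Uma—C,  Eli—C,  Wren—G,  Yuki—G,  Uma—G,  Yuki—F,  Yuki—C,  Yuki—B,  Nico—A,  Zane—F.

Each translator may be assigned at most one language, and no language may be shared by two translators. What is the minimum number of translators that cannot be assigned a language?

0

For example, pair Wren–A, Uma–G, Nico–E, Zane–D, Eli–C, Blake–B, Yuki–F.
All 7 translators are matched, so no larger matching exists.
That matches 7 of the 7, leaving 0 unmatched; no matching can do better.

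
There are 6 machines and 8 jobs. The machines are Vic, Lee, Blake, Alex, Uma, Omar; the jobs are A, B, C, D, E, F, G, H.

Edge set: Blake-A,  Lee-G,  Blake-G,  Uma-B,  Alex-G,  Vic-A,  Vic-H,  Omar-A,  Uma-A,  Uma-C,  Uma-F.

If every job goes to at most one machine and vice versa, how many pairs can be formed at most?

One maximum matching: Vic–H, Lee–G, Blake–A, Uma–B.
The set {Lee, Blake, Alex, Omar} has only 2 neighbours ({A, G}), so by Hall's theorem at most 4 of the 6 machines can be matched.

4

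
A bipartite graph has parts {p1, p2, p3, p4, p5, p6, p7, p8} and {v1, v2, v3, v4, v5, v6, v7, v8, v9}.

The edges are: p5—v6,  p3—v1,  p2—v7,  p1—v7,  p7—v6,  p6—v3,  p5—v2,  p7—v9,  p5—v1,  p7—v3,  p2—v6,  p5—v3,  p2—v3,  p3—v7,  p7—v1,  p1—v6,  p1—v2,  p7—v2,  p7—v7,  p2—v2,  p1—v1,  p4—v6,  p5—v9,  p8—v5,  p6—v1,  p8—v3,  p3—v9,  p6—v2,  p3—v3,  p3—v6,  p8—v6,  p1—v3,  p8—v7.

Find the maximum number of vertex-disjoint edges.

One maximum matching: p1→v3, p2→v7, p3→v9, p4→v6, p5→v1, p6→v2, p8→v5.
The set {p1, p2, p3, p4, p5, p6, p7} has only 6 neighbours ({v1, v2, v3, v6, v7, v9}), so by Hall's theorem at most 7 of the 8 left vertices can be matched.

7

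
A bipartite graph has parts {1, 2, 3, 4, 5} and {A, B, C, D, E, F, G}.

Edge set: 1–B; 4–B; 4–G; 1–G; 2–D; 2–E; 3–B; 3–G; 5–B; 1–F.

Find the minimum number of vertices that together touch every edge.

4

The 4 edges 1–F, 2–E, 3–G, 4–B form a matching, so any vertex cover needs at least 4 vertices (one per matched edge).
Conversely {1, 2, B, G} meets every edge and has exactly 4 vertices, so 4 is optimal.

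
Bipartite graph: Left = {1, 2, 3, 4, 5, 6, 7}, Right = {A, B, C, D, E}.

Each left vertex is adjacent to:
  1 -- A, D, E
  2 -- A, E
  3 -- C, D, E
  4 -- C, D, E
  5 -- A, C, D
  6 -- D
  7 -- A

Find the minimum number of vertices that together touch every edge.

{A, C, D, E} is a vertex cover of size 4: every edge has an endpoint in this set.
No smaller cover exists because 1–D, 2–A, 3–C, 4–E is a matching of size 4, and a cover must include an endpoint of each of these disjoint edges (König's theorem).

4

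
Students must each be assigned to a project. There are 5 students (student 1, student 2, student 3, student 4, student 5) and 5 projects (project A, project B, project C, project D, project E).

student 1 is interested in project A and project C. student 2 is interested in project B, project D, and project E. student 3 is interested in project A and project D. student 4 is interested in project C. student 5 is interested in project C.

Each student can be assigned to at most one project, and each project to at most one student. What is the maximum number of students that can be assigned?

One maximum matching: student 1-project A, student 2-project E, student 3-project D, student 4-project C.
The set {student 4, student 5} has only 1 neighbour ({project C}), so by Hall's theorem at most 4 of the 5 students can be matched.

4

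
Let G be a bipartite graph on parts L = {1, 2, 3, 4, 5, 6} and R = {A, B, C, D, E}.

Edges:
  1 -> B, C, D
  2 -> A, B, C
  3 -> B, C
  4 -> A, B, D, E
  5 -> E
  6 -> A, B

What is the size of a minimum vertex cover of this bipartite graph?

A maximum matching has 5 edges (e.g. 1–D, 2–A, 3–C, 4–B, 5–E).
By König's theorem the minimum vertex cover has the same size. One such cover is {A, B, C, D, E}.

5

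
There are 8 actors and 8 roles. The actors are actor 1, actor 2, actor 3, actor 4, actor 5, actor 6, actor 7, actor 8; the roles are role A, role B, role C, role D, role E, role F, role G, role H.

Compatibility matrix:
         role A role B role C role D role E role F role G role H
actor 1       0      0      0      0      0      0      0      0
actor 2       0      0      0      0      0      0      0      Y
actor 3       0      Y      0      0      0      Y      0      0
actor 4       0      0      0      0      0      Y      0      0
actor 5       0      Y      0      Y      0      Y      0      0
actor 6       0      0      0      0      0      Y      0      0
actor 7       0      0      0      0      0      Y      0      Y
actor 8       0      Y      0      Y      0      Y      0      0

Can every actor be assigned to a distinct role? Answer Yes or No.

No

The set {actor 1, actor 2, actor 3, actor 4, actor 5, actor 6, actor 7, actor 8} has only 4 neighbours ({role B, role D, role F, role H}), so by Hall's theorem at most 4 of the 8 actors can be matched.
Hence no matching covers every actor.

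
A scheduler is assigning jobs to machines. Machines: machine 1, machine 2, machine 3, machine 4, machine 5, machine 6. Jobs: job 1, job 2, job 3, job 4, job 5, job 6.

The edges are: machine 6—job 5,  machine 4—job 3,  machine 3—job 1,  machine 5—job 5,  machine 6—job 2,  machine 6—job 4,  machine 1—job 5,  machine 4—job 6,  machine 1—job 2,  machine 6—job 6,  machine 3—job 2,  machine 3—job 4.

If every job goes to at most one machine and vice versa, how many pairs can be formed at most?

5

A valid assignment of size 5: machine 1→job 2, machine 3→job 1, machine 4→job 3, machine 5→job 5, machine 6→job 6.
The set {machine 2} has only 0 neighbours (∅), so by Hall's theorem at most 5 of the 6 machines can be matched.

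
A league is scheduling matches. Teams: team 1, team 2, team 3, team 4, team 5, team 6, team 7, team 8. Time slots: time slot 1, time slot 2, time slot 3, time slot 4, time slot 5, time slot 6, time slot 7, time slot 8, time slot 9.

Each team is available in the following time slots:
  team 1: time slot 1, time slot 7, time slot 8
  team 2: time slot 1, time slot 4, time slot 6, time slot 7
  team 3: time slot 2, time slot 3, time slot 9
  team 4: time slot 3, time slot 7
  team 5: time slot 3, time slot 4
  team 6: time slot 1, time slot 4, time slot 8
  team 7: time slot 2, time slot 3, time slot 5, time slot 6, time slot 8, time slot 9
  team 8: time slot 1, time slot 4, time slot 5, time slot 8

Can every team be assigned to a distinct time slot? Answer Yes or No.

One maximum matching: team 1-time slot 8, team 2-time slot 6, team 3-time slot 2, team 4-time slot 7, team 5-time slot 3, team 6-time slot 1, team 7-time slot 5, team 8-time slot 4.
Every team is matched, so this matching saturates all of them.

Yes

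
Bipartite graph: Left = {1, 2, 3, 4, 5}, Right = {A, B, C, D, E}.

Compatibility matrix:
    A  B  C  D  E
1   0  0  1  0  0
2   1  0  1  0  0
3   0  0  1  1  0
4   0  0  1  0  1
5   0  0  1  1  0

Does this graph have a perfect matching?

No

The set {1, 3, 5} has only 2 neighbours ({C, D}), so by Hall's theorem at most 4 of the 5 left vertices can be matched.
Hence no matching covers every left vertex.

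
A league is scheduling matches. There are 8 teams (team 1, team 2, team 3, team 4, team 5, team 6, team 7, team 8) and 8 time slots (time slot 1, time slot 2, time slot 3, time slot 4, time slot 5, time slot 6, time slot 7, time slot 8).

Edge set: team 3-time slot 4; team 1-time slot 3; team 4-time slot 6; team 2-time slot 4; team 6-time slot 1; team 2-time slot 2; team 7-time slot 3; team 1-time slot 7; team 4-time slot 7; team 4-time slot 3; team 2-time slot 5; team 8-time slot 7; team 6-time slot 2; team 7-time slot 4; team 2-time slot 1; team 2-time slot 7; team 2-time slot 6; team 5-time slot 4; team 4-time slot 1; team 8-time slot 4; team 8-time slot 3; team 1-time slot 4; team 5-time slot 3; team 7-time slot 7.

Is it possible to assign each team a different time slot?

The set {team 1, team 3, team 5, team 7, team 8} has only 3 neighbours ({time slot 3, time slot 4, time slot 7}), so by Hall's theorem at most 6 of the 8 teams can be matched.
Hence no matching covers every team.

No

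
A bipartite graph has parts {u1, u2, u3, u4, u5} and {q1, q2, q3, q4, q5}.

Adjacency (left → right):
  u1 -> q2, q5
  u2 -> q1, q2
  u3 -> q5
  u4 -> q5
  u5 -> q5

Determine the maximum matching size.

3

For example, pair u1–q2, u2–q1, u3–q5.
The set {u3, u4, u5} has only 1 neighbour ({q5}), so by Hall's theorem at most 3 of the 5 left vertices can be matched.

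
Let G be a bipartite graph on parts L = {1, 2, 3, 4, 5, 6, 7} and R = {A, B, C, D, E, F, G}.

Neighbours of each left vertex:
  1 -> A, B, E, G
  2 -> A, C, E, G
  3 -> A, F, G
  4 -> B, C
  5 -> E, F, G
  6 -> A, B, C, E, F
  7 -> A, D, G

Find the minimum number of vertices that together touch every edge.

The 7 edges 1–B, 2–G, 3–F, 4–C, 5–E, 6–A, 7–D form a matching, so any vertex cover needs at least 7 vertices (one per matched edge).
Conversely {1, 2, 3, 4, 5, 6, 7} meets every edge and has exactly 7 vertices, so 7 is optimal.

7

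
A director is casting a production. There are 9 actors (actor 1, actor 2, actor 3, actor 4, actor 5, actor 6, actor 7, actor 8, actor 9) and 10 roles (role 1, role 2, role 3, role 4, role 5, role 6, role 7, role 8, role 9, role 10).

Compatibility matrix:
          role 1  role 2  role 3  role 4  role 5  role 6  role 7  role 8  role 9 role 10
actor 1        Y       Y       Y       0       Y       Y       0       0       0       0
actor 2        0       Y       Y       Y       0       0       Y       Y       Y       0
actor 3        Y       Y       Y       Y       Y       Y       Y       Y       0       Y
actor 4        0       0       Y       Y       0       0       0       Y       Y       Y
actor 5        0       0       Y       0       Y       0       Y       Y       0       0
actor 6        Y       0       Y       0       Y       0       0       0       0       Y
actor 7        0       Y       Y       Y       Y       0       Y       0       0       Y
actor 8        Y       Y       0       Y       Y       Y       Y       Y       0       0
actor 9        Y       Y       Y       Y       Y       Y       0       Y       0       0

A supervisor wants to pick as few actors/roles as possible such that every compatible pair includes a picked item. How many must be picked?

9

The 9 edges actor 1–role 3, actor 2–role 2, actor 3–role 6, actor 4–role 9, actor 5–role 5, actor 6–role 10, actor 7–role 7, actor 8–role 8, actor 9–role 1 form a matching, so any vertex cover needs at least 9 vertices (one per matched edge).
Conversely {actor 1, actor 2, actor 3, actor 4, actor 5, actor 6, actor 7, actor 8, actor 9} meets every edge and has exactly 9 vertices, so 9 is optimal.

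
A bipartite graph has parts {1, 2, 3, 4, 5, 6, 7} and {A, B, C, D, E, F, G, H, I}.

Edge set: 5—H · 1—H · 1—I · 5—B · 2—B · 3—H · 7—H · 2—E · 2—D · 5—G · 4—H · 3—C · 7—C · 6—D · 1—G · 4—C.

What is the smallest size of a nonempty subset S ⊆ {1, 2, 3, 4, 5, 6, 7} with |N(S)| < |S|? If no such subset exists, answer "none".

Take S = {3, 4, 7}. Its neighbourhood is {C, H}, so |N(S)| = 2 < |S| = 3.
Every subset of size less than 3 has at least as many neighbours as members, so 3 is the minimum.

3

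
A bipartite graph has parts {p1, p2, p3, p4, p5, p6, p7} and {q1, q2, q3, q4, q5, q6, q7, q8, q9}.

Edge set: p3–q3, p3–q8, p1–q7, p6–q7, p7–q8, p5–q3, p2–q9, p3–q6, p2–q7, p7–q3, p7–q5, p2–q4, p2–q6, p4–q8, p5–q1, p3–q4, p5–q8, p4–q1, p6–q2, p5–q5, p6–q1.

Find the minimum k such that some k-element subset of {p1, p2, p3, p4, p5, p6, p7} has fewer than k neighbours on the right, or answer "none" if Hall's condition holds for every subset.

none

A matching saturating every left vertex exists, for instance p1→q7, p2→q9, p3→q6, p4→q1, p5→q5, p6→q2, p7→q8.
By Hall's marriage theorem, this means |N(S)| ≥ |S| for every subset S, so no violating subset exists.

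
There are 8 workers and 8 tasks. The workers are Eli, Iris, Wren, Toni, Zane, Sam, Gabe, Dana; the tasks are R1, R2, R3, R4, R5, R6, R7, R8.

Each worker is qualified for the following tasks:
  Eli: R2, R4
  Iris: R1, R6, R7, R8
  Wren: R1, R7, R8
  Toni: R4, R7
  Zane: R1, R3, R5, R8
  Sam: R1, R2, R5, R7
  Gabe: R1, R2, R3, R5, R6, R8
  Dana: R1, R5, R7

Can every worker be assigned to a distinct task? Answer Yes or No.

Yes

A valid assignment of size 8: Eli→R2, Iris→R8, Wren→R1, Toni→R4, Zane→R3, Sam→R5, Gabe→R6, Dana→R7.
All 8 workers are covered.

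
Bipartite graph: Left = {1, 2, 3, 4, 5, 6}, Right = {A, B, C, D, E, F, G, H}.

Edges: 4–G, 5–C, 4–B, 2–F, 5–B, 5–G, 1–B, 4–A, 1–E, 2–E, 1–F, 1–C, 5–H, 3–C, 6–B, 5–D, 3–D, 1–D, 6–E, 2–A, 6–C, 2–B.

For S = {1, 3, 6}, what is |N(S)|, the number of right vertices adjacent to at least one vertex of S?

5

The union of neighbours of {1, 3, 6} is {B, C, D, E, F}, which has 5 elements.
Since |N(S)| = 5 ≥ |S| = 3, Hall's condition holds for this subset.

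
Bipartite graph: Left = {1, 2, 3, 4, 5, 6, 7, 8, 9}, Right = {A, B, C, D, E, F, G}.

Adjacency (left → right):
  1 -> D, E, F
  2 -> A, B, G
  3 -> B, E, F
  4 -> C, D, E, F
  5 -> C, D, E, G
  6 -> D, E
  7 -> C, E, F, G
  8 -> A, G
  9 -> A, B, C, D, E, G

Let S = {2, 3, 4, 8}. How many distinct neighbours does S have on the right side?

The union of neighbours of {2, 3, 4, 8} is {A, B, C, D, E, F, G}, which has 7 elements.
Since |N(S)| = 7 ≥ |S| = 4, Hall's condition holds for this subset.

7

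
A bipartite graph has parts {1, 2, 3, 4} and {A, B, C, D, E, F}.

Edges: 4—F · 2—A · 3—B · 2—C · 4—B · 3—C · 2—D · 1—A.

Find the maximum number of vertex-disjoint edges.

One maximum matching: 1-A, 2-D, 3-C, 4-B.
This saturates every left vertex, so 4 is the maximum.

4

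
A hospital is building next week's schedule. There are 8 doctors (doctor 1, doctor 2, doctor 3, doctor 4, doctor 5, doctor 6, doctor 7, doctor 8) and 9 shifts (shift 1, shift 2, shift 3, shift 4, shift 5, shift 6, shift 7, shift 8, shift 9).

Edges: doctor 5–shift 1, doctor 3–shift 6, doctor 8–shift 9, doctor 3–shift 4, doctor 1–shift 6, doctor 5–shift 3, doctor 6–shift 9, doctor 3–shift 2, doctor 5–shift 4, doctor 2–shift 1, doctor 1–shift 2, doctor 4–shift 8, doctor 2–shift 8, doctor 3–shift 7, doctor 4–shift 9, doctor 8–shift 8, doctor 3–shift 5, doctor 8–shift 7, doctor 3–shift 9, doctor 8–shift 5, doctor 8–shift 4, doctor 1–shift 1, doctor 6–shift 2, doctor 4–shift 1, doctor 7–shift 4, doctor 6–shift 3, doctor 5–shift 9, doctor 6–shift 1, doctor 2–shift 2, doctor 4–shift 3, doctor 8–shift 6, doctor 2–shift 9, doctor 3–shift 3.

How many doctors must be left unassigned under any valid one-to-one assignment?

0

A valid assignment of size 8: doctor 1-shift 6, doctor 2-shift 2, doctor 3-shift 7, doctor 4-shift 8, doctor 5-shift 3, doctor 6-shift 1, doctor 7-shift 4, doctor 8-shift 5.
All 8 doctors are matched, so no larger matching exists.
That matches 8 of the 8, leaving 0 unmatched; no matching can do better.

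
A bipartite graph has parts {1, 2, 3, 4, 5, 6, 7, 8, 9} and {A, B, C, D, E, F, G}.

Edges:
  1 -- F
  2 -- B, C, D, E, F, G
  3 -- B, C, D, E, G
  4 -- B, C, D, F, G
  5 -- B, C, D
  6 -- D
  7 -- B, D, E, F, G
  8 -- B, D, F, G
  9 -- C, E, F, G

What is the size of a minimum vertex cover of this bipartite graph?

6

A maximum matching has 6 edges (e.g. 1–F, 2–E, 3–B, 4–G, 5–C, 6–D).
By König's theorem the minimum vertex cover has the same size. One such cover is {B, C, D, E, F, G}.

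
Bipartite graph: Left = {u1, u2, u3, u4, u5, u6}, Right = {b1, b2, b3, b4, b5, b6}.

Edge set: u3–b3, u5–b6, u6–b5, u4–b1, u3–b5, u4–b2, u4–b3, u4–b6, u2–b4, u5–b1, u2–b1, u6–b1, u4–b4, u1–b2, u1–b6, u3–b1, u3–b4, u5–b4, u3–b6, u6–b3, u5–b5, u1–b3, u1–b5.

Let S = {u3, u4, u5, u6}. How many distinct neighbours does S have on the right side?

The union of neighbours of {u3, u4, u5, u6} is {b1, b2, b3, b4, b5, b6}, which has 6 elements.
Since |N(S)| = 6 ≥ |S| = 4, Hall's condition holds for this subset.

6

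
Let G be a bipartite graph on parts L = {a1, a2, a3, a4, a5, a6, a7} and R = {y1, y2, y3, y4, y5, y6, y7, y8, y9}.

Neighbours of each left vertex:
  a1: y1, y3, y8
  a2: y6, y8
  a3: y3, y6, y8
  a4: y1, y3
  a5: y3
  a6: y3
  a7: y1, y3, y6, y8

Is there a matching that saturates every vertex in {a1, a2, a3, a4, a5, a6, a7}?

No

The set {a1, a2, a3, a4, a5, a6, a7} has only 4 neighbours ({y1, y3, y6, y8}), so by Hall's theorem at most 4 of the 7 left vertices can be matched.
Hence no matching covers every left vertex.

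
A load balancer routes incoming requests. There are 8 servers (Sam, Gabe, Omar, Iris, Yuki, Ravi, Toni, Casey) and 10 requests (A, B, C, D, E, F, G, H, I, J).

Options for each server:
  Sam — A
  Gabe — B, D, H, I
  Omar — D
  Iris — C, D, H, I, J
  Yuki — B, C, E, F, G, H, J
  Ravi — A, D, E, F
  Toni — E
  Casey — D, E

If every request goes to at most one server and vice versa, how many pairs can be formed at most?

One maximum matching: Sam–A, Gabe–B, Omar–D, Iris–H, Yuki–J, Ravi–F, Toni–E.
The set {Omar, Toni, Casey} has only 2 neighbours ({D, E}), so by Hall's theorem at most 7 of the 8 servers can be matched.

7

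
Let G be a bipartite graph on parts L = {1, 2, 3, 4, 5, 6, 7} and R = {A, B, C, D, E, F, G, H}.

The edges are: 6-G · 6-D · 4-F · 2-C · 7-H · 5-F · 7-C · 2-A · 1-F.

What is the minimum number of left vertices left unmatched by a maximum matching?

3

A valid assignment of size 4: 1–F, 2–A, 6–G, 7–C.
The set {1, 3, 4, 5} has only 1 neighbour ({F}), so by Hall's theorem at most 4 of the 7 left vertices can be matched.
That matches 4 of the 7, leaving 3 unmatched; no matching can do better.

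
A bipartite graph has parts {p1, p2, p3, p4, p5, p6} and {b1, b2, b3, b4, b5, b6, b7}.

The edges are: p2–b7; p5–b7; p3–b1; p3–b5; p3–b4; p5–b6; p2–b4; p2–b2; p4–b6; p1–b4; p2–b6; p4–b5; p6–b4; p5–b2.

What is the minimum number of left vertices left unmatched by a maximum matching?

1

A valid assignment of size 5: p1–b4, p2–b2, p3–b1, p4–b5, p5–b6.
The set {p1, p6} has only 1 neighbour ({b4}), so by Hall's theorem at most 5 of the 6 left vertices can be matched.
That matches 5 of the 6, leaving 1 unmatched; no matching can do better.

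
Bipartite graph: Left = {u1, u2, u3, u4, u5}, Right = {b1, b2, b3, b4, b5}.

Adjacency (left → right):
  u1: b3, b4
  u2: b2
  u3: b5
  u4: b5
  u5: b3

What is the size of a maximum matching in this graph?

A valid assignment of size 4: u1–b4, u2–b2, u3–b5, u5–b3.
The set {u3, u4} has only 1 neighbour ({b5}), so by Hall's theorem at most 4 of the 5 left vertices can be matched.

4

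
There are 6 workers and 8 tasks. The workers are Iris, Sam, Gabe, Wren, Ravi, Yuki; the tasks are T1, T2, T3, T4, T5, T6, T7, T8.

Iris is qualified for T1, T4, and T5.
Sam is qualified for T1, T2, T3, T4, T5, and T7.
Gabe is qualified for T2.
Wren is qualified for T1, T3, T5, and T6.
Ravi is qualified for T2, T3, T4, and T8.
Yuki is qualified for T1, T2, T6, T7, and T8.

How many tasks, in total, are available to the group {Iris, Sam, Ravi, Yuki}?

8

The union of neighbours of {Iris, Sam, Ravi, Yuki} is {T1, T2, T3, T4, T5, T6, T7, T8}, which has 8 elements.
Since |N(S)| = 8 ≥ |S| = 4, Hall's condition holds for this subset.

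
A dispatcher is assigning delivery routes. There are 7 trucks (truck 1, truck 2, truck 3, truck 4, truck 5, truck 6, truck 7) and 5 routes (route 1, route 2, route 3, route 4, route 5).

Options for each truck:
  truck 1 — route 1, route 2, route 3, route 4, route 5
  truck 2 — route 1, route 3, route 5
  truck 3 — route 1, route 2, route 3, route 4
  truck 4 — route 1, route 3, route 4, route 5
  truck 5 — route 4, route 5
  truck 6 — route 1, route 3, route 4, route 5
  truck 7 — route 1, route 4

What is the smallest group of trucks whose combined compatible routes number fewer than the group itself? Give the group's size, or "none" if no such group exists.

5

Take S = {truck 2, truck 4, truck 5, truck 6, truck 7}. Its neighbourhood is {route 1, route 3, route 4, route 5}, so |N(S)| = 4 < |S| = 5.
Every subset of size less than 5 has at least as many neighbours as members, so 5 is the minimum.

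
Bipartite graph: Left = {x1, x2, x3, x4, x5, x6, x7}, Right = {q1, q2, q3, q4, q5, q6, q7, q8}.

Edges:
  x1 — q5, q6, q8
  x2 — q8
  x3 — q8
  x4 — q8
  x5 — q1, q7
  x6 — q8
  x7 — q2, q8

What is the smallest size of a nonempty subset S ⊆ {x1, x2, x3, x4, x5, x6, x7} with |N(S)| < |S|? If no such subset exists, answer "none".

Take S = {x2, x3}. Its neighbourhood is {q8}, so |N(S)| = 1 < |S| = 2.
No single vertex violates Hall's condition since each has at least one neighbour, so 2 is the minimum.

2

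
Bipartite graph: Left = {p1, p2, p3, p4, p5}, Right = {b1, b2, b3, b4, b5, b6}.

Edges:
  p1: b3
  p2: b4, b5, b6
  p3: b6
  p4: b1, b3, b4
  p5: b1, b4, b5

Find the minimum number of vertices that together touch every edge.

5

A maximum matching has 5 edges (e.g. p1–b3, p2–b4, p3–b6, p4–b1, p5–b5).
By König's theorem the minimum vertex cover has the same size. One such cover is {p1, p2, p3, p4, p5}.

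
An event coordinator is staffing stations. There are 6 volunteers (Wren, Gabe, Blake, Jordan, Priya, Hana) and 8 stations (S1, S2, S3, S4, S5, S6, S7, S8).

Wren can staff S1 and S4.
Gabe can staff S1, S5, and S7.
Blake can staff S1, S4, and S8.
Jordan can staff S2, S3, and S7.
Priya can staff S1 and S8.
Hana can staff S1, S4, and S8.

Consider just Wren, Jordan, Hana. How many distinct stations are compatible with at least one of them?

The union of neighbours of {Wren, Jordan, Hana} is {S1, S2, S3, S4, S7, S8}, which has 6 elements.
Since |N(S)| = 6 ≥ |S| = 3, Hall's condition holds for this subset.

6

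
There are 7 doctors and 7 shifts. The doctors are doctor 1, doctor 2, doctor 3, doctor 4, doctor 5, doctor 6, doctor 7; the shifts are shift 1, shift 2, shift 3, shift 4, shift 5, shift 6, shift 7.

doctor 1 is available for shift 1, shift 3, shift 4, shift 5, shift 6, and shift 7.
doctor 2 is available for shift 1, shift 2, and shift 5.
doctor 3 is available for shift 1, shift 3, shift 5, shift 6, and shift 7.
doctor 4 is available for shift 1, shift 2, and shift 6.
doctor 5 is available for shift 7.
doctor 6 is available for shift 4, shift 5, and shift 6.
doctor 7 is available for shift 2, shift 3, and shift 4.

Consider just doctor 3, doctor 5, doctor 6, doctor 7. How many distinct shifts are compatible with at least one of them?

7

The union of neighbours of {doctor 3, doctor 5, doctor 6, doctor 7} is {shift 1, shift 2, shift 3, shift 4, shift 5, shift 6, shift 7}, which has 7 elements.
Since |N(S)| = 7 ≥ |S| = 4, Hall's condition holds for this subset.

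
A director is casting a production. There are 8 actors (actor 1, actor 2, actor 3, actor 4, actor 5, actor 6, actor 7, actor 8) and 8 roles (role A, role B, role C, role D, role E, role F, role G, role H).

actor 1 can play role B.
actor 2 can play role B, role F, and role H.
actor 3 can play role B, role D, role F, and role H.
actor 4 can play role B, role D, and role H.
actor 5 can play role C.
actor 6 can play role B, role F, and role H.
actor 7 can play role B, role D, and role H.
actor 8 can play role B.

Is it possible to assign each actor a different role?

The set {actor 1, actor 2, actor 3, actor 4, actor 6, actor 7, actor 8} has only 4 neighbours ({role B, role D, role F, role H}), so by Hall's theorem at most 5 of the 8 actors can be matched.
Hence no matching covers every actor.

No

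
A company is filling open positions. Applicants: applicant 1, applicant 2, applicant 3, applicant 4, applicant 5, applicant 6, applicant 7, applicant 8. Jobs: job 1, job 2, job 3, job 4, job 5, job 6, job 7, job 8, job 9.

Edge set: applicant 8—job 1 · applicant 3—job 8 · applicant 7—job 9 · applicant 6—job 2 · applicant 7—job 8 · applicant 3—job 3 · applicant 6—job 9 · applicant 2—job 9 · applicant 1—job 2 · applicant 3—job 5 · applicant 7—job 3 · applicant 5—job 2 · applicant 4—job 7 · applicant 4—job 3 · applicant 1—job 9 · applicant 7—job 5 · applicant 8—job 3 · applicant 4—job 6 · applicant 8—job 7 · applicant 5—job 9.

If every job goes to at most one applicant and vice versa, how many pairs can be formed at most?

A valid assignment of size 6: applicant 1–job 2, applicant 2–job 9, applicant 3–job 5, applicant 4–job 6, applicant 7–job 8, applicant 8–job 3.
The set {applicant 1, applicant 2, applicant 5, applicant 6} has only 2 neighbours ({job 2, job 9}), so by Hall's theorem at most 6 of the 8 applicants can be matched.

6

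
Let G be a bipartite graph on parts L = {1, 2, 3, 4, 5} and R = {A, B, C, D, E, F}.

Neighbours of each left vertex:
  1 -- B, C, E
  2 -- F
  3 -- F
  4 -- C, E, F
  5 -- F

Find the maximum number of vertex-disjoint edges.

3

One maximum matching: 1–B, 2–F, 4–E.
The set {2, 3, 5} has only 1 neighbour ({F}), so by Hall's theorem at most 3 of the 5 left vertices can be matched.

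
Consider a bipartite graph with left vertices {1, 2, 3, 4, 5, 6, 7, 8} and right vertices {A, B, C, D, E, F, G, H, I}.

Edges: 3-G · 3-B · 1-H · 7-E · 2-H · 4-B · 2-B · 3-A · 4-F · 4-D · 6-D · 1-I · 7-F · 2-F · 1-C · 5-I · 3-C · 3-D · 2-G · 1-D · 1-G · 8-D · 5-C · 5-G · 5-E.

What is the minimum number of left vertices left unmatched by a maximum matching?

1

For example, pair 1-H, 2-F, 3-G, 4-B, 5-C, 6-D, 7-E.
The set {6, 8} has only 1 neighbour ({D}), so by Hall's theorem at most 7 of the 8 left vertices can be matched.
That matches 7 of the 8, leaving 1 unmatched; no matching can do better.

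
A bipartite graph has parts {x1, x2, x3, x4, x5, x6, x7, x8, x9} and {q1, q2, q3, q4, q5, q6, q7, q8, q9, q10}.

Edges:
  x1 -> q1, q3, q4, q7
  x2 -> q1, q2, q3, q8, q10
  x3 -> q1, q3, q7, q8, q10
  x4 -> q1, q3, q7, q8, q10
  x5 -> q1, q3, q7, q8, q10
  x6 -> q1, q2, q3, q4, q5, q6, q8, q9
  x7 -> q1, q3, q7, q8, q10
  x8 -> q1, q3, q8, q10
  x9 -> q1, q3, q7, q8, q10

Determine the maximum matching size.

8

A valid assignment of size 8: x1-q4, x2-q2, x3-q10, x4-q7, x5-q3, x6-q9, x7-q1, x8-q8.
The set {x3, x4, x5, x7, x8, x9} has only 5 neighbours ({q1, q10, q3, q7, q8}), so by Hall's theorem at most 8 of the 9 left vertices can be matched.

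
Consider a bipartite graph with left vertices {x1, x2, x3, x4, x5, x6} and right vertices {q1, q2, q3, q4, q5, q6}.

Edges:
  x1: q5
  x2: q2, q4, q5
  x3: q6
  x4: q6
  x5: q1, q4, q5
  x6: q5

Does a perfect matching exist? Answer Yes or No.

No

The set {x1, x3, x4, x6} has only 2 neighbours ({q5, q6}), so by Hall's theorem at most 4 of the 6 left vertices can be matched.
Hence no matching covers every left vertex.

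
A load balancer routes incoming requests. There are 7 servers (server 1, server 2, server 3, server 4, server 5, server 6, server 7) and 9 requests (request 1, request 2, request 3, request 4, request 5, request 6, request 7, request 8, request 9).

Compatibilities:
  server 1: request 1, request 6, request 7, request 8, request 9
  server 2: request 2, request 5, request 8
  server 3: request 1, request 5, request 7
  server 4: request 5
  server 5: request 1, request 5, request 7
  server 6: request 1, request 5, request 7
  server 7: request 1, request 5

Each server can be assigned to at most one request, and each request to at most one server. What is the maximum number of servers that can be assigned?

5

For example, pair server 1–request 6, server 2–request 8, server 3–request 1, server 4–request 5, server 5–request 7.
The set {server 3, server 4, server 5, server 6, server 7} has only 3 neighbours ({request 1, request 5, request 7}), so by Hall's theorem at most 5 of the 7 servers can be matched.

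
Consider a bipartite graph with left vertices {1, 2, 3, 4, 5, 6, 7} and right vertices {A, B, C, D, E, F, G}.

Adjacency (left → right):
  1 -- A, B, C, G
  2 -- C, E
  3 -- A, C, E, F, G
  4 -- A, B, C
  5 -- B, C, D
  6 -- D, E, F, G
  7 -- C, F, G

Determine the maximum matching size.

7

One maximum matching: 1-G, 2-C, 3-A, 4-B, 5-D, 6-E, 7-F.
This saturates every left vertex, so 7 is the maximum.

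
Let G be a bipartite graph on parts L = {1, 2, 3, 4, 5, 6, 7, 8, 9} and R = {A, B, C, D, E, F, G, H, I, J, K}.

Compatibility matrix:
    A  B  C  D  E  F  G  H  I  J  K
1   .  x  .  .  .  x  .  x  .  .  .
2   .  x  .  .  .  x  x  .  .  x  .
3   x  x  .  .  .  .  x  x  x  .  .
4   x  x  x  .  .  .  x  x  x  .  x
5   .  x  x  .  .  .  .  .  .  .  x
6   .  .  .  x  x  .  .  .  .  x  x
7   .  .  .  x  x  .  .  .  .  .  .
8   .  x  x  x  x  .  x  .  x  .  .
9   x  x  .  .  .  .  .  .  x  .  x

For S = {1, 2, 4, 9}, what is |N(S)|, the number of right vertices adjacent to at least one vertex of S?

The union of neighbours of {1, 2, 4, 9} is {A, B, C, F, G, H, I, J, K}, which has 9 elements.
Since |N(S)| = 9 ≥ |S| = 4, Hall's condition holds for this subset.

9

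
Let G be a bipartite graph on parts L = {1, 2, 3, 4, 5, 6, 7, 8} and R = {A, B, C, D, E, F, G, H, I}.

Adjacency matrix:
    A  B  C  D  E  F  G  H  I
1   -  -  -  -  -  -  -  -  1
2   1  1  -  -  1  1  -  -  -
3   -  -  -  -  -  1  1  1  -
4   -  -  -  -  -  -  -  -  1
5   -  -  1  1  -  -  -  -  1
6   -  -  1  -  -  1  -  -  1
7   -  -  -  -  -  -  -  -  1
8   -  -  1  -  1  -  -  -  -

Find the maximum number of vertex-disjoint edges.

6

For example, pair 1–I, 2–B, 3–G, 5–C, 6–F, 8–E.
The set {1, 4, 7} has only 1 neighbour ({I}), so by Hall's theorem at most 6 of the 8 left vertices can be matched.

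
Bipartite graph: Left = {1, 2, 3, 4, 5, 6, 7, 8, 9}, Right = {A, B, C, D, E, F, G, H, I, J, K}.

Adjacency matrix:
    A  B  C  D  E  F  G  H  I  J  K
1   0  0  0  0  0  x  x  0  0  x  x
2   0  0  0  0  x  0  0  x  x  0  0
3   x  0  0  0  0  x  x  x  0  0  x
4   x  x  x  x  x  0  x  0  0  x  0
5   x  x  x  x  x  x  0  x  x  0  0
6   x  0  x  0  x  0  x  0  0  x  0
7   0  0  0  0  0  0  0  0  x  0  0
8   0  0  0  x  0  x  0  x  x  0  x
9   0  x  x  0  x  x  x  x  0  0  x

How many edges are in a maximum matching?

A valid assignment of size 9: 1→F, 2→E, 3→K, 4→B, 5→A, 6→J, 7→I, 8→H, 9→G.
All 9 left vertices are matched, so no larger matching exists.

9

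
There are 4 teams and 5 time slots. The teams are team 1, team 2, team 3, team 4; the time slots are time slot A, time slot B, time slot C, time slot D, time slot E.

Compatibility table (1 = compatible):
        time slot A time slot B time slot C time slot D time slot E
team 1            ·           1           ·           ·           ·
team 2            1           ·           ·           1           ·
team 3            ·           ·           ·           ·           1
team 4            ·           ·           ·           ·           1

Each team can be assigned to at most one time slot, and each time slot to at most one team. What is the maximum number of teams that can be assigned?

One maximum matching: team 1-time slot B, team 2-time slot D, team 3-time slot E.
The set {team 3, team 4} has only 1 neighbour ({time slot E}), so by Hall's theorem at most 3 of the 4 teams can be matched.

3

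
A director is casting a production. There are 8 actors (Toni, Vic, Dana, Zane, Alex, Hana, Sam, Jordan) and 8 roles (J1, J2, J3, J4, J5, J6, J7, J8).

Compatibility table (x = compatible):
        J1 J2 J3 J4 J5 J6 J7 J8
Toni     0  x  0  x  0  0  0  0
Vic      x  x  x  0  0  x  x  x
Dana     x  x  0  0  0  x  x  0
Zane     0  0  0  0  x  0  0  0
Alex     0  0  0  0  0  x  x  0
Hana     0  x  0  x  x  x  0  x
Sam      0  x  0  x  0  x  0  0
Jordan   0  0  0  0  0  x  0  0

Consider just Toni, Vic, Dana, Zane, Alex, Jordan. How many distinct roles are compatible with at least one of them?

8

The union of neighbours of {Toni, Vic, Dana, Zane, Alex, Jordan} is {J1, J2, J3, J4, J5, J6, J7, J8}, which has 8 elements.
Since |N(S)| = 8 ≥ |S| = 6, Hall's condition holds for this subset.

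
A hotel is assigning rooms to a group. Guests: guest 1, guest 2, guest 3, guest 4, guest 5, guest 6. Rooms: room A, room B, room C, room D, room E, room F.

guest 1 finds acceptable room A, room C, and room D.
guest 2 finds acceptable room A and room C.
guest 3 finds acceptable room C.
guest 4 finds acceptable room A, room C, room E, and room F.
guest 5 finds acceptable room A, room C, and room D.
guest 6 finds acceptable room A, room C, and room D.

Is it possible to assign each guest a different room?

No

The set {guest 1, guest 2, guest 3, guest 5, guest 6} has only 3 neighbours ({room A, room C, room D}), so by Hall's theorem at most 4 of the 6 guests can be matched.
Hence no matching covers every guest.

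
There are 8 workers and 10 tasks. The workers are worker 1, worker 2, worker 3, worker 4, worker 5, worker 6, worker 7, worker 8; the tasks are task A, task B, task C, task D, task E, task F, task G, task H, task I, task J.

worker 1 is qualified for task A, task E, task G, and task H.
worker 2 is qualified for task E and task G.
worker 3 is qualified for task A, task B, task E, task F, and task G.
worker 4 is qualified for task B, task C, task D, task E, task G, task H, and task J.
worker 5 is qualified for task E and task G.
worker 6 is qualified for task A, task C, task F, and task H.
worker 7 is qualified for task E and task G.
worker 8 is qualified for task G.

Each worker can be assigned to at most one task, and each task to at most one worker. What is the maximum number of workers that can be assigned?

6

For example, pair worker 1-task H, worker 2-task G, worker 3-task A, worker 4-task D, worker 5-task E, worker 6-task F.
The set {worker 2, worker 5, worker 7, worker 8} has only 2 neighbours ({task E, task G}), so by Hall's theorem at most 6 of the 8 workers can be matched.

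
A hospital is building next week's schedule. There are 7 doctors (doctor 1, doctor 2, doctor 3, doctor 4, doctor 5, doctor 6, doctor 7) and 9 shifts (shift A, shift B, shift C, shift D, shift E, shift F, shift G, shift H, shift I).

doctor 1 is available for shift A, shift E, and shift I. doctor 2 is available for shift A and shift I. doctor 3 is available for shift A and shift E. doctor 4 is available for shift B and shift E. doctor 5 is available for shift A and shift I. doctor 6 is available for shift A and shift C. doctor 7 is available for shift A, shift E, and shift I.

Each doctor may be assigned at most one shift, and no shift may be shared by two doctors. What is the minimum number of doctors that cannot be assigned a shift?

2

For example, pair doctor 1–shift I, doctor 2–shift A, doctor 3–shift E, doctor 4–shift B, doctor 6–shift C.
The set {doctor 1, doctor 2, doctor 3, doctor 5, doctor 7} has only 3 neighbours ({shift A, shift E, shift I}), so by Hall's theorem at most 5 of the 7 doctors can be matched.
That matches 5 of the 7, leaving 2 unmatched; no matching can do better.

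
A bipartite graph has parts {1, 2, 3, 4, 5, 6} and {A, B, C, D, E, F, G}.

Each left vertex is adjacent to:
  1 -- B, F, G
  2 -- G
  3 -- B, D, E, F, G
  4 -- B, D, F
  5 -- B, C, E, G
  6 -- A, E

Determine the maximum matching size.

6

For example, pair 1–F, 2–G, 3–B, 4–D, 5–C, 6–E.
This saturates every left vertex, so 6 is the maximum.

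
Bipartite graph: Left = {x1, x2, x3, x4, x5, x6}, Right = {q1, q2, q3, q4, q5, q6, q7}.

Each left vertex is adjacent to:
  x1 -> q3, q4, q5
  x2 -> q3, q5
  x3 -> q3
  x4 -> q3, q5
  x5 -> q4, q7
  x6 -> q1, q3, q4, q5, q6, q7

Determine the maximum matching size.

5

For example, pair x1→q4, x2→q5, x3→q3, x5→q7, x6→q6.
The set {x2, x3, x4} has only 2 neighbours ({q3, q5}), so by Hall's theorem at most 5 of the 6 left vertices can be matched.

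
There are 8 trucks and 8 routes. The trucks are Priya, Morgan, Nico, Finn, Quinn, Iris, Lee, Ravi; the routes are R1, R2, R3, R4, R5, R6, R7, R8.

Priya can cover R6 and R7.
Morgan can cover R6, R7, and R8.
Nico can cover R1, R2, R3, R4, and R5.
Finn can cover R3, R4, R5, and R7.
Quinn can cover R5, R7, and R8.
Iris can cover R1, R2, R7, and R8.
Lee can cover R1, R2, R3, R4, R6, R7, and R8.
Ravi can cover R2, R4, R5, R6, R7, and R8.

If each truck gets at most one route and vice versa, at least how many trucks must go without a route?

For example, pair Priya→R7, Morgan→R8, Nico→R2, Finn→R4, Quinn→R5, Iris→R1, Lee→R3, Ravi→R6.
This saturates every truck, so 8 is the maximum.
That matches 8 of the 8, leaving 0 unmatched; no matching can do better.

0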